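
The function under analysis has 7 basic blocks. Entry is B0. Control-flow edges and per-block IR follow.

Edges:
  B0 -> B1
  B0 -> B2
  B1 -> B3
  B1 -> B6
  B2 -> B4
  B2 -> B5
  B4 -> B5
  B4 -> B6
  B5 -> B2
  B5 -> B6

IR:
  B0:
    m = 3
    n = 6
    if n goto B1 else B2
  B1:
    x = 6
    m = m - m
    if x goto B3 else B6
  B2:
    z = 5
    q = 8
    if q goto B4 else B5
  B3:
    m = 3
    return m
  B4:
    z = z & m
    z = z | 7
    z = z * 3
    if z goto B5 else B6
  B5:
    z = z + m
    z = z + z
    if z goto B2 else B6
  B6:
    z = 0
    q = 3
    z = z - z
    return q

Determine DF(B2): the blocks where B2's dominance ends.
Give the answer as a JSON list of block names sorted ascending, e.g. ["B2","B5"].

idom tree: B1←B0 B2←B0 B3←B1 B4←B2 B5←B2 B6←B0
Dom∩ at merges:
  B2: preds {B0,B5}: {B0} ∩ {B0,B2,B5} = {B0}; idom=B0
  B5: preds {B2,B4}: {B0,B2} ∩ {B0,B2,B4} = {B0,B2}; idom=B2
  B6: preds {B1,B4,B5}: {B0,B1} ∩ {B0,B2,B4} ∩ {B0,B2,B5} = {B0}; idom=B0

Frontier:
  join B2 pred B0: · stop@B0
  join B2 pred B5: B5→B2 stop@B0
  join B5 pred B2: · stop@B2
  join B5 pred B4: B4 stop@B2
  join B6 pred B1: B1 stop@B0
  join B6 pred B4: B4→B2 stop@B0
  join B6 pred B5: B5→B2 stop@B0
  B0: DF=∅
  B1: DF={B6}
  B2: DF={B2,B6}
  B3: DF=∅
  B4: DF={B5,B6}
  B5: DF={B2,B6}
  B6: DF=∅

DF(B2) = ["B2", "B6"]

Answer: ["B2", "B6"]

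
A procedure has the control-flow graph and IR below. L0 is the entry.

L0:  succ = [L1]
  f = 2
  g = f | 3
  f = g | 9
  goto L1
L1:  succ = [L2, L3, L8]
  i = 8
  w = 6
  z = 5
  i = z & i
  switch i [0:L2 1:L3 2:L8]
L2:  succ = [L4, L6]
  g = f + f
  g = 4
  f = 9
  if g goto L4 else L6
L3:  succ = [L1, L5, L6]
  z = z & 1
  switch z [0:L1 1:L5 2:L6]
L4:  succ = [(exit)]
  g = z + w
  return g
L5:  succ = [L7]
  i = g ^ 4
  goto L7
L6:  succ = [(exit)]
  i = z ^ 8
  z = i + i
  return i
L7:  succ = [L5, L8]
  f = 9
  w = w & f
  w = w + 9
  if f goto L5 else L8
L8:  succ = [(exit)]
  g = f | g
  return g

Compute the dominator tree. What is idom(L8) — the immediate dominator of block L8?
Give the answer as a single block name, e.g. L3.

idom tree: L1←L0 L2←L1 L3←L1 L4←L2 L5←L3 L6←L1 L7←L5 L8←L1
Dom∩ at merges:
  L1: preds {L0,L3}: {L0} ∩ {L0,L1,L3} = {L0}; idom=L0
  L5: preds {L3,L7}: {L0,L1,L3} ∩ {L0,L1,L3,L5,L7} = {L0,L1,L3}; idom=L3
  L6: preds {L2,L3}: {L0,L1,L2} ∩ {L0,L1,L3} = {L0,L1}; idom=L1
  L8: preds {L1,L7}: {L0,L1} ∩ {L0,L1,L3,L5,L7} = {L0,L1}; idom=L1

idom(L8) = L1

Answer: L1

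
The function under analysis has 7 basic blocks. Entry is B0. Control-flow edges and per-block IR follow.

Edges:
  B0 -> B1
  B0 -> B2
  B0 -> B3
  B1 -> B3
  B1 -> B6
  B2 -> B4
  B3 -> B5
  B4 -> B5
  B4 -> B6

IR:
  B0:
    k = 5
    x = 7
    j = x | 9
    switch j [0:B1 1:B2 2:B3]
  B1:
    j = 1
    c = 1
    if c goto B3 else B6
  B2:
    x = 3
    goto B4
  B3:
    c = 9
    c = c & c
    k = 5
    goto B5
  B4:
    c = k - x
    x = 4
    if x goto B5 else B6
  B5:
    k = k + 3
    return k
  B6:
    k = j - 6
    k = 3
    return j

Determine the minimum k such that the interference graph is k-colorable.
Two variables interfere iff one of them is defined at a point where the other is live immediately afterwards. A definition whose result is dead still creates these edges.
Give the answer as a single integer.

def/use:
  B0: {j,k,x} / ∅
  B1: {c,j} / ∅
  B2: {x} / ∅
  B3: {c,k} / ∅
  B4: {c,x} / {k,x}
  B5: {k} / {k}
  B6: {k} / {j}

Live sets:
  B0: in=∅ out={j,k}
  B1: in=∅ out={j}
  B2: in={j,k} out={j,k,x}
  B3: in=∅ out={k}
  B4: in={j,k,x} out={j,k}
  B5: in={k} out=∅
  B6: in={j} out=∅

Interfere edges:
  c: {j,k}
  j: {c,k,x}
  k: {c,j,x}
  x: {j,k}

Colouring:
  lower bound: {c,j,k} mutually conflict ⇒ χ ≥ 3
  assign c→R2 j→R0 k→R1 x→R2 — no edge inside a register ⇒ χ ≤ 3
  χ = 3

Answer: 3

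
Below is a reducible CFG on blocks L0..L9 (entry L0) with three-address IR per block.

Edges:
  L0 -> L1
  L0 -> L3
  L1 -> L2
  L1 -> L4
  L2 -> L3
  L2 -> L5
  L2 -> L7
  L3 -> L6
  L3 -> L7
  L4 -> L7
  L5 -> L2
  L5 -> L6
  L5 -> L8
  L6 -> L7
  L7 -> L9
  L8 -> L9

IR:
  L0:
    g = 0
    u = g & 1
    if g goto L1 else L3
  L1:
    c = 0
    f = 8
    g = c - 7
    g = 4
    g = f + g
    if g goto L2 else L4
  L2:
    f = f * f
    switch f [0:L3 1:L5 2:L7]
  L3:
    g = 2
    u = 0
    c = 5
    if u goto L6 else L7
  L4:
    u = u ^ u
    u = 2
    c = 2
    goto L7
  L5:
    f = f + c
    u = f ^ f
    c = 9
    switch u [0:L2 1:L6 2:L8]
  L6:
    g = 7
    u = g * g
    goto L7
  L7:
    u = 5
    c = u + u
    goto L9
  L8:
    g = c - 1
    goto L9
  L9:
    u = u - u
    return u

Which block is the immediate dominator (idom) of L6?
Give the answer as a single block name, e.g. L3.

Answer: L0

Derivation:
idom tree: L1←L0 L2←L1 L3←L0 L4←L1 L5←L2 L6←L0 L7←L0 L8←L5 L9←L0
Join-block Dom:
  L2: preds {L1,L5}: {L0,L1} ∩ {L0,L1,L2,L5} = {L0,L1}; idom=L1
  L3: preds {L0,L2}: {L0} ∩ {L0,L1,L2} = {L0}; idom=L0
  L6: preds {L3,L5}: {L0,L3} ∩ {L0,L1,L2,L5} = {L0}; idom=L0
  L7: preds {L2,L3,L4,L6}: {L0,L1,L2} ∩ {L0,L3} ∩ {L0,L1,L4} ∩ {L0,L6} = {L0}; idom=L0
  L9: preds {L7,L8}: {L0,L7} ∩ {L0,L1,L2,L5,L8} = {L0}; idom=L0

idom(L6) = L0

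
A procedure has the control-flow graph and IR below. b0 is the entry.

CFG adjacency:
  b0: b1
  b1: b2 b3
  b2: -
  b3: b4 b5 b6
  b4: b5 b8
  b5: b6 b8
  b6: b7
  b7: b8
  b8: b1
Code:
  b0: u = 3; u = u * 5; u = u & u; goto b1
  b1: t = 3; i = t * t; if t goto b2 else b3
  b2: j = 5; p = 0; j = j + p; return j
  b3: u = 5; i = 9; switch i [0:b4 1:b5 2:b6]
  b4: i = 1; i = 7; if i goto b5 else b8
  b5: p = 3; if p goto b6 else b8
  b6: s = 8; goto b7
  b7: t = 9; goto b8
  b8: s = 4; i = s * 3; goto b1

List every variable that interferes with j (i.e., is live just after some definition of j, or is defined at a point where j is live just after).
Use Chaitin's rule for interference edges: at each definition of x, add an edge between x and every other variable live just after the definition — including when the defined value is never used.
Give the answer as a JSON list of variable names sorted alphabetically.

Answer: ["p"]

Working:
def/use:
  b0: def={u} ue=∅
  b1: def={i,t} ue=∅
  b2: def={j,p} ue=∅
  b3: def={i,u} ue=∅
  b4: def={i} ue=∅
  b5: def={p} ue=∅
  b6: def={s} ue=∅
  b7: def={t} ue=∅
  b8: def={i,s} ue=∅

Liveness:
  b0 li=∅ lo=∅
  b1 li=∅ lo=∅
  b2 li=∅ lo=∅
  b3 li=∅ lo=∅
  b4 li=∅ lo=∅
  b5 li=∅ lo=∅
  b6 li=∅ lo=∅
  b7 li=∅ lo=∅
  b8 li=∅ lo=∅

Conflict graph:
  i: {t}
  j: {p}
  p: {j}
  s: ∅
  t: {i}
  u: ∅

N(j) = ["p"]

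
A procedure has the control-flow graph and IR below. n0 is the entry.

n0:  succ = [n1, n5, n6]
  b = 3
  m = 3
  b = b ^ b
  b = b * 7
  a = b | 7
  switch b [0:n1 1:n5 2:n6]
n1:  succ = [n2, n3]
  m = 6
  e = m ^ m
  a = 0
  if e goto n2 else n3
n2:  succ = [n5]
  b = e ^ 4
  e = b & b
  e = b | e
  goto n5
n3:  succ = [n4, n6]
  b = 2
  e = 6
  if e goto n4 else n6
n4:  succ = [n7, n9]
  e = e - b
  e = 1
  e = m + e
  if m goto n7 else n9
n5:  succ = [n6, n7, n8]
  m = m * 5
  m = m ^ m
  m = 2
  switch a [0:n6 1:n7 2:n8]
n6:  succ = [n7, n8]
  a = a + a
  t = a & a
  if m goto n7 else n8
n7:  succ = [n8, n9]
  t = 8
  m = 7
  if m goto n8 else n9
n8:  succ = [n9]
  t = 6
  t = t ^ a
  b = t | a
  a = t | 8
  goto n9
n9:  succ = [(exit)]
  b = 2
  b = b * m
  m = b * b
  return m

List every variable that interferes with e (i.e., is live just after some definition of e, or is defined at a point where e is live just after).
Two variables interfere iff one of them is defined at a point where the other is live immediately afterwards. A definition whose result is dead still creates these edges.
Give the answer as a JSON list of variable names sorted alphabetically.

Answer: ["a", "b", "m"]

Working:
Per-block:
  n0 def {a,b,m} use ∅
  n1 def {a,e,m} use ∅
  n2 def {b,e} use {e}
  n3 def {b,e} use ∅
  n4 def {e} use {b,e,m}
  n5 def {m} use {a,m}
  n6 def {a,t} use {a,m}
  n7 def {m,t} use ∅
  n8 def {a,b,t} use {a}
  n9 def {b,m} use {m}

Backward fixpoint:
  n0: in=∅ out={a,m}
  n1: in=∅ out={a,e,m}
  n2: in={a,e,m} out={a,m}
  n3: in={a,m} out={a,b,e,m}
  n4: in={a,b,e,m} out={a,m}
  n5: in={a,m} out={a,m}
  n6: in={a,m} out={a,m}
  n7: in={a} out={a,m}
  n8: in={a,m} out={m}
  n9: in={m} out=∅

Interfere edges:
  a: {b,e,m,t}
  b: {a,e,m,t}
  e: {a,b,m}
  m: {a,b,e,t}
  t: {a,b,m}

N(e) = ["a", "b", "m"]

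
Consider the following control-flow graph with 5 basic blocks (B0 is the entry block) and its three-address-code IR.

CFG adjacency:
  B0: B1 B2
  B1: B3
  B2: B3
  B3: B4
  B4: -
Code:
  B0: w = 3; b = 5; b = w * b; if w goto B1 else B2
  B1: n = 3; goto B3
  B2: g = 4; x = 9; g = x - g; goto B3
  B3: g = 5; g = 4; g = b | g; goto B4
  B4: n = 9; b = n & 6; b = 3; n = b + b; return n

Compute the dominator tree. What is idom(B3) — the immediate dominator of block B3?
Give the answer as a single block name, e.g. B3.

idom tree: B1←B0 B2←B0 B3←B0 B4←B3
Dom at joins:
  B3: preds {B1,B2}: {B0,B1} ∩ {B0,B2} = {B0}; idom=B0

idom(B3) = B0

Answer: B0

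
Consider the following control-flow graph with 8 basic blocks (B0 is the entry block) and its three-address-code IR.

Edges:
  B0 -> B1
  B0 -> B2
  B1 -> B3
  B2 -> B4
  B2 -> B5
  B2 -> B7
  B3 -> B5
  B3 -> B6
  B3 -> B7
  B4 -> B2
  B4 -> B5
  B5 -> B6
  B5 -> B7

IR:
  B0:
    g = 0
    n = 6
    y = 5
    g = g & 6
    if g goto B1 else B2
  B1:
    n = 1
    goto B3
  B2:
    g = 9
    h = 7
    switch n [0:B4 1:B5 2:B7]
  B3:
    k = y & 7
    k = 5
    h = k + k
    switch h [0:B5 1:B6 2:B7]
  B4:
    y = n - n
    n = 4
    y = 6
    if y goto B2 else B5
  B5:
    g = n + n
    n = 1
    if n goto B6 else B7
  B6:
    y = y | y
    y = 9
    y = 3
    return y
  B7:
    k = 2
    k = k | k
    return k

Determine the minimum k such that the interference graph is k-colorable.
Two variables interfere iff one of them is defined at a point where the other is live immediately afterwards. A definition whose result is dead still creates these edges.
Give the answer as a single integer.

Answer: 3

Working:
Block summaries:
  B0 def {g,n,y} use ∅
  B1 def {n} use ∅
  B2 def {g,h} use {n}
  B3 def {h,k} use {y}
  B4 def {n,y} use {n}
  B5 def {g,n} use {n}
  B6 def {y} use {y}
  B7 def {k} use ∅

Backward fixpoint:
  live B0: ∅→{n,y}
  live B1: {y}→{n,y}
  live B2: {n,y}→{n,y}
  live B3: {n,y}→{n,y}
  live B4: {n}→{n,y}
  live B5: {n,y}→{y}
  live B6: {y}→∅
  live B7: ∅→∅

Interference:
  g — {n,y}
  h — {n,y}
  k — {n,y}
  n — {g,h,k,y}
  y — {g,h,k,n}

Chromatic number:
  lower bound: {g,n,y} mutually conflict ⇒ χ ≥ 3
  assign g→c2 h→c2 k→c2 n→c0 y→c1 — no edge inside a register ⇒ χ ≤ 3
  χ = 3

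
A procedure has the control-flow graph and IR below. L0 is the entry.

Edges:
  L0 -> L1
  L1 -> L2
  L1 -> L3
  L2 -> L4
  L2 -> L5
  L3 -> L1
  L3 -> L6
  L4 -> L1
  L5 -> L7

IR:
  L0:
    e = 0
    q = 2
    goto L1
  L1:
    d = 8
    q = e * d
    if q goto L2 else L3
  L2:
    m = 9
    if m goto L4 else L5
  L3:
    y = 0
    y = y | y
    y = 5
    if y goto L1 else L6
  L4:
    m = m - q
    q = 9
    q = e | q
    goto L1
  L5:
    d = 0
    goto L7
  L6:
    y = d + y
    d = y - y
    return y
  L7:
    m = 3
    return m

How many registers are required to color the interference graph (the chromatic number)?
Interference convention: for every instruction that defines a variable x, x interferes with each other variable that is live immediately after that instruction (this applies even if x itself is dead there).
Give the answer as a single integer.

Answer: 3

Analysis:
Block summaries:
  L0: def={e,q} ue=∅
  L1: def={d,q} ue={e}
  L2: def={m} ue=∅
  L3: def={y} ue=∅
  L4: def={m,q} ue={e,m,q}
  L5: def={d} ue=∅
  L6: def={d,y} ue={d,y}
  L7: def={m} ue=∅

Liveness:
  L0: in=∅ out={e}
  L1: in={e} out={d,e,q}
  L2: in={e,q} out={e,m,q}
  L3: in={d,e} out={d,e,y}
  L4: in={e,m,q} out={e}
  L5: in=∅ out=∅
  L6: in={d,y} out=∅
  L7: in=∅ out=∅

Interfere edges:
  d — {e,q,y}
  e — {d,m,q,y}
  m — {e,q}
  q — {d,e,m}
  y — {d,e}

Registers:
  lower bound: {d,e,q} mutually conflict ⇒ χ ≥ 3
  3-colouring: c0={e}  c1={d,m}  c2={q,y}
  χ = 3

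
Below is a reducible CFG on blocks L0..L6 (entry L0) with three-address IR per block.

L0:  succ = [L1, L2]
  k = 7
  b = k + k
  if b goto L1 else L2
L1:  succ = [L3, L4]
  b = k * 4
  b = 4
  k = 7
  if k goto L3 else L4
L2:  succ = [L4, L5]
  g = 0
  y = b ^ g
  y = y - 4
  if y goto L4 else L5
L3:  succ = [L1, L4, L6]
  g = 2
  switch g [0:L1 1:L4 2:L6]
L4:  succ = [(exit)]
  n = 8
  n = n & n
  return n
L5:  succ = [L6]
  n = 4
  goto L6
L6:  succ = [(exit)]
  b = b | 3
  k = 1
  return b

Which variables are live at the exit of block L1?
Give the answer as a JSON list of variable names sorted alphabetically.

Answer: ["b", "k"]

Working:
Per-block:
  L0: def={b,k} ue=∅
  L1: def={b,k} ue={k}
  L2: def={g,y} ue={b}
  L3: def={g} ue=∅
  L4: def={n} ue=∅
  L5: def={n} ue=∅
  L6: def={b,k} ue={b}

Live sets:
  live L0: ∅→{b,k}
  live L1: {k}→{b,k}
  live L2: {b}→{b}
  live L3: {b,k}→{b,k}
  live L4: ∅→∅
  live L5: {b}→{b}
  live L6: {b}→∅

live-out(L1) = ["b", "k"]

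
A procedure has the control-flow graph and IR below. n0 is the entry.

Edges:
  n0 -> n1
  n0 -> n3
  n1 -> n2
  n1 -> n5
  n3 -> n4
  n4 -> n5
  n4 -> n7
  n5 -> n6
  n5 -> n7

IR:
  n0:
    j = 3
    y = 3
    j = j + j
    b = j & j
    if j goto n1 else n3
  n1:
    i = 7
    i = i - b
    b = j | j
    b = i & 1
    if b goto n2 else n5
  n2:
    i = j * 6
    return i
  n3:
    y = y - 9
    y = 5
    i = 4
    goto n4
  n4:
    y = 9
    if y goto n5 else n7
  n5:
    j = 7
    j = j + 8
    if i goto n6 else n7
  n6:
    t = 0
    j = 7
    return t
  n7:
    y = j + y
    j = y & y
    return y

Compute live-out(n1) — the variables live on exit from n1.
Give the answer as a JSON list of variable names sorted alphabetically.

Answer: ["i", "j", "y"]

Derivation:
def/use:
  n0: {b,j,y} / ∅
  n1: {b,i} / {b,j}
  n2: {i} / {j}
  n3: {i,y} / {y}
  n4: {y} / ∅
  n5: {j} / {i}
  n6: {j,t} / ∅
  n7: {j,y} / {j,y}

Backward fixpoint:
  n0: in=∅ out={b,j,y}
  n1: in={b,j,y} out={i,j,y}
  n2: in={j} out=∅
  n3: in={j,y} out={i,j}
  n4: in={i,j} out={i,j,y}
  n5: in={i,y} out={j,y}
  n6: in=∅ out=∅
  n7: in={j,y} out=∅

live-out(n1) = ["i", "j", "y"]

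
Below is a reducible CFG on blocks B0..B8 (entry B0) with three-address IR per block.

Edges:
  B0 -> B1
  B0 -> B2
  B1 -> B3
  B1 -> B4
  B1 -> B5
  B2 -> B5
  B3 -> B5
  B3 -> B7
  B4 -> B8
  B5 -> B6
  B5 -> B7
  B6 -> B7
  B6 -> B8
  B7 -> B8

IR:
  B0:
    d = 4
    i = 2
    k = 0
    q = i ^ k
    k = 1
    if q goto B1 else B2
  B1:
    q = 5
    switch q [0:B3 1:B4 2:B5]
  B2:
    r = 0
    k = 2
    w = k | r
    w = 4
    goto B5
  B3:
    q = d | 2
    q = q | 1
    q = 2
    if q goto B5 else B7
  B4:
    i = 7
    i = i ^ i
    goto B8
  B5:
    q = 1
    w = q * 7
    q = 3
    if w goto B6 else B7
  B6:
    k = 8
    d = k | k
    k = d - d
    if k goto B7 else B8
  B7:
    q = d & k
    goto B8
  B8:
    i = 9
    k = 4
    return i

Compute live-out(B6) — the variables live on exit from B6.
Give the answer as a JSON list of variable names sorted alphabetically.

Block summaries:
  B0: def={d,i,k,q} ue=∅
  B1: def={q} ue=∅
  B2: def={k,r,w} ue=∅
  B3: def={q} ue={d}
  B4: def={i} ue=∅
  B5: def={q,w} ue=∅
  B6: def={d,k} ue=∅
  B7: def={q} ue={d,k}
  B8: def={i,k} ue=∅

Liveness:
  live B0: ∅→{d,k}
  live B1: {d,k}→{d,k}
  live B2: {d}→{d,k}
  live B3: {d,k}→{d,k}
  live B4: ∅→∅
  live B5: {d,k}→{d,k}
  live B6: ∅→{d,k}
  live B7: {d,k}→∅
  live B8: ∅→∅

live-out(B6) = ["d", "k"]

Answer: ["d", "k"]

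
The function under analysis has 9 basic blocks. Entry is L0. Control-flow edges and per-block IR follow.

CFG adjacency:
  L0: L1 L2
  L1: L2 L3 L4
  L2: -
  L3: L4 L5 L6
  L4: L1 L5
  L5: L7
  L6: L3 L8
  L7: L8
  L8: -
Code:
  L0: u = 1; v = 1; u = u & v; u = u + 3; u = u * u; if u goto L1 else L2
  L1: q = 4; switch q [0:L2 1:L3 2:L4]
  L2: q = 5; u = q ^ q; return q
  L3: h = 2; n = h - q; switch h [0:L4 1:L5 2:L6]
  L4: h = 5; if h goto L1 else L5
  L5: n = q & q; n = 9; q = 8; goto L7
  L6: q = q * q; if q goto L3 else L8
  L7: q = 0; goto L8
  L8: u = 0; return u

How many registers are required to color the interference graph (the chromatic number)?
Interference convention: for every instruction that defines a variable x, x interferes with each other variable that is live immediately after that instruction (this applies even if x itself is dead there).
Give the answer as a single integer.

Per-block:
  L0: def={u,v} ue=∅
  L1: def={q} ue=∅
  L2: def={q,u} ue=∅
  L3: def={h,n} ue={q}
  L4: def={h} ue=∅
  L5: def={n,q} ue={q}
  L6: def={q} ue={q}
  L7: def={q} ue=∅
  L8: def={u} ue=∅

Liveness:
  L0 li=∅ lo=∅
  L1 li=∅ lo={q}
  L2 li=∅ lo=∅
  L3 li={q} lo={q}
  L4 li={q} lo={q}
  L5 li={q} lo=∅
  L6 li={q} lo={q}
  L7 li=∅ lo=∅
  L8 li=∅ lo=∅

Interfere edges:
  h — {n,q}
  n — {h,q}
  q — {h,n,u}
  u — {q,v}
  v — {u}

Colouring:
  {h,n,q} pairwise interfere (3-clique) ⇒ χ ≥ 3
  assign h→c1 n→c2 q→c0 u→c1 v→c0 — no edge inside a register ⇒ χ ≤ 3
  χ = 3

Answer: 3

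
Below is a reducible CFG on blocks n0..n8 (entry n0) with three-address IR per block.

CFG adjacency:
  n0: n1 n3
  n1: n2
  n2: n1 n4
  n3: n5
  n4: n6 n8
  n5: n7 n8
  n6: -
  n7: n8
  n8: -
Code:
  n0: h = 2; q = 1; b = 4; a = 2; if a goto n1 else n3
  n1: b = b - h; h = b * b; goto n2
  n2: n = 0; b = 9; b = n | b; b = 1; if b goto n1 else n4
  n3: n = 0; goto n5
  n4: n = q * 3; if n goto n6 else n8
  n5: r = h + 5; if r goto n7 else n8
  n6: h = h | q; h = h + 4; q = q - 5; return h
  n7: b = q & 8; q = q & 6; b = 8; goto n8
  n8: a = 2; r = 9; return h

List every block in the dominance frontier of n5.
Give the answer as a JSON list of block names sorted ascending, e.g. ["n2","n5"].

idom tree: n1←n0 n2←n1 n3←n0 n4←n2 n5←n3 n6←n4 n7←n5 n8←n0
Dom at joins:
  n1: preds {n0,n2}: {n0} ∩ {n0,n1,n2} = {n0}; idom=n0
  n8: preds {n4,n5,n7}: {n0,n1,n2,n4} ∩ {n0,n3,n5} ∩ {n0,n3,n5,n7} = {n0}; idom=n0

DF walk-up:
  n1←n0: walk · to n0
  n1←n2: walk n2→n1 to n0
  n8←n4: walk n4→n2→n1 to n0
  n8←n5: walk n5→n3 to n0
  n8←n7: walk n7→n5→n3 to n0
  n0: DF=∅
  n1: DF={n1,n8}
  n2: DF={n1,n8}
  n3: DF={n8}
  n4: DF={n8}
  n5: DF={n8}
  n6: DF=∅
  n7: DF={n8}
  n8: DF=∅

DF(n5) = ["n8"]

Answer: ["n8"]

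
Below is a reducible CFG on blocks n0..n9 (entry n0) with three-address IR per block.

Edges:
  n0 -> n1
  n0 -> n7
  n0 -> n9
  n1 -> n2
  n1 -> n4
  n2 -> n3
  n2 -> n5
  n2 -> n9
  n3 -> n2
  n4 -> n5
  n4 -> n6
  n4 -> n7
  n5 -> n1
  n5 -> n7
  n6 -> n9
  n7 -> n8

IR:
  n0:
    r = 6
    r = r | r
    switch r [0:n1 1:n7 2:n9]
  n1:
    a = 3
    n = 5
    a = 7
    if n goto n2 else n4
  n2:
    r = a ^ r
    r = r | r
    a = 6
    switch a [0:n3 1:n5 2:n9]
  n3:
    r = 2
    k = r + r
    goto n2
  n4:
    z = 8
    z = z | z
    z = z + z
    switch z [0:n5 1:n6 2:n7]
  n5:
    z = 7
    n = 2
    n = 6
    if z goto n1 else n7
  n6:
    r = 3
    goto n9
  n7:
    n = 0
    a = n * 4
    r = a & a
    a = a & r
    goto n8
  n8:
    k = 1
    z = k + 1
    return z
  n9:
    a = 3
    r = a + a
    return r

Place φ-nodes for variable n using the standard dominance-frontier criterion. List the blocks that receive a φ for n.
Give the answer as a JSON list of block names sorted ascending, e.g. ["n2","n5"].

Answer: ["n1", "n7", "n9"]

Derivation:
idom tree: n1←n0 n2←n1 n3←n2 n4←n1 n5←n1 n6←n4 n7←n0 n8←n7 n9←n0
Join-block Dom:
  n1: preds {n0,n5}: {n0} ∩ {n0,n1,n5} = {n0}; idom=n0
  n2: preds {n1,n3}: {n0,n1} ∩ {n0,n1,n2,n3} = {n0,n1}; idom=n1
  n5: preds {n2,n4}: {n0,n1,n2} ∩ {n0,n1,n4} = {n0,n1}; idom=n1
  n7: preds {n0,n4,n5}: {n0} ∩ {n0,n1,n4} ∩ {n0,n1,n5} = {n0}; idom=n0
  n9: preds {n0,n2,n6}: {n0} ∩ {n0,n1,n2} ∩ {n0,n1,n4,n6} = {n0}; idom=n0

Frontier:
  join n1 pred n0: · stop@n0
  join n1 pred n5: n5→n1 stop@n0
  join n2 pred n1: · stop@n1
  join n2 pred n3: n3→n2 stop@n1
  join n5 pred n2: n2 stop@n1
  join n5 pred n4: n4 stop@n1
  join n7 pred n0: · stop@n0
  join n7 pred n4: n4→n1 stop@n0
  join n7 pred n5: n5→n1 stop@n0
  join n9 pred n0: · stop@n0
  join n9 pred n2: n2→n1 stop@n0
  join n9 pred n6: n6→n4→n1 stop@n0
  DF(n0)=∅
  DF(n1)={n1,n7,n9}
  DF(n2)={n2,n5,n9}
  DF(n3)={n2}
  DF(n4)={n5,n7,n9}
  DF(n5)={n1,n7}
  DF(n6)={n9}
  DF(n7)=∅
  DF(n8)=∅
  DF(n9)=∅

φ for n: defs {n1,n5,n7}
  DF⁺ = {n1,n7,n9}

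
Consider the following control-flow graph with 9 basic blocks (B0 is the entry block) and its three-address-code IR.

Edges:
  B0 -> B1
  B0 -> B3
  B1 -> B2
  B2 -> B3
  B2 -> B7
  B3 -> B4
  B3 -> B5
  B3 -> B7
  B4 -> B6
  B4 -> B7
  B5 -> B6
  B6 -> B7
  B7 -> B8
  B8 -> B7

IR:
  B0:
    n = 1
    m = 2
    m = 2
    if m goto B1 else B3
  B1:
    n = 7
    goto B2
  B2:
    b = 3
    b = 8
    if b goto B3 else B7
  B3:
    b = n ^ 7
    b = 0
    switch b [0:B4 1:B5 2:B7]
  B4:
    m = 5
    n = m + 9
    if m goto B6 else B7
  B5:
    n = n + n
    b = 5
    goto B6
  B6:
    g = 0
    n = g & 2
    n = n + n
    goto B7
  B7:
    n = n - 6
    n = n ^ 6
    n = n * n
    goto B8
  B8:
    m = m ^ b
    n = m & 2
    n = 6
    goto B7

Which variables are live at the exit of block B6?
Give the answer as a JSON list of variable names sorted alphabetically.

Answer: ["b", "m", "n"]

Analysis:
Per-block:
  B0 def {m,n} use ∅
  B1 def {n} use ∅
  B2 def {b} use ∅
  B3 def {b} use {n}
  B4 def {m,n} use ∅
  B5 def {b,n} use {n}
  B6 def {g,n} use ∅
  B7 def {n} use {n}
  B8 def {m,n} use {b,m}

Liveness:
  live B0: ∅→{m,n}
  live B1: {m}→{m,n}
  live B2: {m,n}→{b,m,n}
  live B3: {m,n}→{b,m,n}
  live B4: {b}→{b,m,n}
  live B5: {m,n}→{b,m}
  live B6: {b,m}→{b,m,n}
  live B7: {b,m,n}→{b,m}
  live B8: {b,m}→{b,m,n}

live-out(B6) = ["b", "m", "n"]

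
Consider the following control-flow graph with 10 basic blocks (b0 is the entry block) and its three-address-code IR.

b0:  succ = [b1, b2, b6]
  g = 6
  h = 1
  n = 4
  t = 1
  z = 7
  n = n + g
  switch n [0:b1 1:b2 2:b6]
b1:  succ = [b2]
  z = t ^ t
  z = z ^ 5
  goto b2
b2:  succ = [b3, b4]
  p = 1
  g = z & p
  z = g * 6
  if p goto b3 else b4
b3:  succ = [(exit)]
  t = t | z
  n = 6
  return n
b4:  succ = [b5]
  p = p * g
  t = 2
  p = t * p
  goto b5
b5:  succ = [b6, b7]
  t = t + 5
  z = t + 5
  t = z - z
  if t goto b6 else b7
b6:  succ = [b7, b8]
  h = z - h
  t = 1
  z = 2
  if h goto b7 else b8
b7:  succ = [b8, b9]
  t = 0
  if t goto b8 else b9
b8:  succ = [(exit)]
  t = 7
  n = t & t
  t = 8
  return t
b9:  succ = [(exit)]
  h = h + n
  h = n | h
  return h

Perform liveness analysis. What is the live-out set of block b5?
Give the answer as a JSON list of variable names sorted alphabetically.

Block summaries:
  b0: {g,h,n,t,z} / ∅
  b1: {z} / {t}
  b2: {g,p,z} / {z}
  b3: {n,t} / {t,z}
  b4: {p,t} / {g,p}
  b5: {t,z} / {t}
  b6: {h,t,z} / {h,z}
  b7: {t} / ∅
  b8: {n,t} / ∅
  b9: {h} / {h,n}

Backward fixpoint:
  b0: in=∅ out={h,n,t,z}
  b1: in={h,n,t} out={h,n,t,z}
  b2: in={h,n,t,z} out={g,h,n,p,t,z}
  b3: in={t,z} out=∅
  b4: in={g,h,n,p} out={h,n,t}
  b5: in={h,n,t} out={h,n,z}
  b6: in={h,n,z} out={h,n}
  b7: in={h,n} out={h,n}
  b8: in=∅ out=∅
  b9: in={h,n} out=∅

live-out(b5) = ["h", "n", "z"]

Answer: ["h", "n", "z"]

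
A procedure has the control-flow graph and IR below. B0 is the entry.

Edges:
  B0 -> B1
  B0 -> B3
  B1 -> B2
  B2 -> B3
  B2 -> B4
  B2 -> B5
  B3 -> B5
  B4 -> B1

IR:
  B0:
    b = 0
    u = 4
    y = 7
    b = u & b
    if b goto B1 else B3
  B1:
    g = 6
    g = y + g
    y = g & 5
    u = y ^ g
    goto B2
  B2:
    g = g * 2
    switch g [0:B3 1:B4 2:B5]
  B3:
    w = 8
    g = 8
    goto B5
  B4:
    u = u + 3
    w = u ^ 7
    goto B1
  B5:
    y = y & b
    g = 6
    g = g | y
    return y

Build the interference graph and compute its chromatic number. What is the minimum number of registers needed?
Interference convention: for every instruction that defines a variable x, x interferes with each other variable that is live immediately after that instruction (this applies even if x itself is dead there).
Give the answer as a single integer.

Answer: 4

Working:
Block summaries:
  B0: def={b,u,y} ue=∅
  B1: def={g,u,y} ue={y}
  B2: def={g} ue={g}
  B3: def={g,w} ue=∅
  B4: def={u,w} ue={u}
  B5: def={g,y} ue={b,y}

Backward fixpoint:
  B0: in=∅ out={b,y}
  B1: in={b,y} out={b,g,u,y}
  B2: in={b,g,u,y} out={b,u,y}
  B3: in={b,y} out={b,y}
  B4: in={b,u,y} out={b,y}
  B5: in={b,y} out=∅

Interfere edges:
  b↔{g,u,w,y}
  g↔{b,u,y}
  u↔{b,g,y}
  w↔{b,y}
  y↔{b,g,u,w}

Chromatic number:
  clique {b,g,u,y} ⇒ need ≥ 4
  assign b→r0 g→r2 u→r3 w→r2 y→r1 — no edge inside a register ⇒ χ ≤ 4
  χ = 4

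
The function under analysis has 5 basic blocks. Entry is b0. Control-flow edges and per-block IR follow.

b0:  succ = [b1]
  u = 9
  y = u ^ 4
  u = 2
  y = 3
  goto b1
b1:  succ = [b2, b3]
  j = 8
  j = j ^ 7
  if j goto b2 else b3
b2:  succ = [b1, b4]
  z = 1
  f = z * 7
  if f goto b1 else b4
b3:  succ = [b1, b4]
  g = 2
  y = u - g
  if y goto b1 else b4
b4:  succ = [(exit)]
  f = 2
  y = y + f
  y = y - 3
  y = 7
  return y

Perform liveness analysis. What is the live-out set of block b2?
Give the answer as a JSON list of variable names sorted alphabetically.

Answer: ["u", "y"]

Working:
Block summaries:
  b0: def={u,y} ue=∅
  b1: def={j} ue=∅
  b2: def={f,z} ue=∅
  b3: def={g,y} ue={u}
  b4: def={f,y} ue={y}

Backward fixpoint:
  b0 li=∅ lo={u,y}
  b1 li={u,y} lo={u,y}
  b2 li={u,y} lo={u,y}
  b3 li={u} lo={u,y}
  b4 li={y} lo=∅

live-out(b2) = ["u", "y"]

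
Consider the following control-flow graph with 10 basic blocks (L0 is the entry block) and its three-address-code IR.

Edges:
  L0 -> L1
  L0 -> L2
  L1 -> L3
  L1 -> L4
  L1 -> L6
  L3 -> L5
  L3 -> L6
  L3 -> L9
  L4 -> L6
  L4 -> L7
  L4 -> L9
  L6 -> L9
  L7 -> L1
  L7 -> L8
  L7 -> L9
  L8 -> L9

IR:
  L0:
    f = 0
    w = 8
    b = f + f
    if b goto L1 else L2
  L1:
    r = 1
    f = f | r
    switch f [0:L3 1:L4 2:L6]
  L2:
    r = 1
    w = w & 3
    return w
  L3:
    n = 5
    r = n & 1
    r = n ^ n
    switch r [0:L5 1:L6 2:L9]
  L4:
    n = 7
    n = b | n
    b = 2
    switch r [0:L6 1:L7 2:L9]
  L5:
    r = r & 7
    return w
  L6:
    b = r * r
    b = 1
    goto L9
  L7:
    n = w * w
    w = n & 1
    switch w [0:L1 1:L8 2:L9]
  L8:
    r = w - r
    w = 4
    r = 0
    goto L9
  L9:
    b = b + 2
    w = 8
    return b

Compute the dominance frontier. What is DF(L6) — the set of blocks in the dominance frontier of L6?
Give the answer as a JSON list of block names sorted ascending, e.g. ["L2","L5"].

idom tree: L1←L0 L2←L0 L3←L1 L4←L1 L5←L3 L6←L1 L7←L4 L8←L7 L9←L1
Join-block Dom:
  L1: preds {L0,L7}: {L0} ∩ {L0,L1,L4,L7} = {L0}; idom=L0
  L6: preds {L1,L3,L4}: {L0,L1} ∩ {L0,L1,L3} ∩ {L0,L1,L4} = {L0,L1}; idom=L1
  L9: preds {L3,L4,L6,L7,L8}: {L0,L1,L3} ∩ {L0,L1,L4} ∩ {L0,L1,L6} ∩ {L0,L1,L4,L7} ∩ {L0,L1,L4,L7,L8} = {L0,L1}; idom=L1

Frontier:
  L1←L0: walk · to L0
  L1←L7: walk L7→L4→L1 to L0
  L6←L1: walk · to L1
  L6←L3: walk L3 to L1
  L6←L4: walk L4 to L1
  L9←L3: walk L3 to L1
  L9←L4: walk L4 to L1
  L9←L6: walk L6 to L1
  L9←L7: walk L7→L4 to L1
  L9←L8: walk L8→L7→L4 to L1
  DF(L0)=∅
  DF(L1)={L1}
  DF(L2)=∅
  DF(L3)={L6,L9}
  DF(L4)={L1,L6,L9}
  DF(L5)=∅
  DF(L6)={L9}
  DF(L7)={L1,L9}
  DF(L8)={L9}
  DF(L9)=∅

DF(L6) = ["L9"]

Answer: ["L9"]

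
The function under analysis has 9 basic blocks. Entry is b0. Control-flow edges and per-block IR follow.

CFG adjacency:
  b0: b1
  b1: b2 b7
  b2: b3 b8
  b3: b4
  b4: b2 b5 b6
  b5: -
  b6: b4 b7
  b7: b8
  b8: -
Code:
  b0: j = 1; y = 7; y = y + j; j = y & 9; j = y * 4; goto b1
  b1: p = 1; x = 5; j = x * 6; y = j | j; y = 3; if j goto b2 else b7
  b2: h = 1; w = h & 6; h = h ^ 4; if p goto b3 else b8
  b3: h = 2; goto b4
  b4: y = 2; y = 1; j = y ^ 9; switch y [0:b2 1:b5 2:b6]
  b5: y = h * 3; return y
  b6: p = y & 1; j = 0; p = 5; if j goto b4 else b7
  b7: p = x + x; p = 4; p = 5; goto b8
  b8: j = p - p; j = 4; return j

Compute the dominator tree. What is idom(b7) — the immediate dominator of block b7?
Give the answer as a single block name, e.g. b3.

Answer: b1

Working:
idom tree: b1←b0 b2←b1 b3←b2 b4←b3 b5←b4 b6←b4 b7←b1 b8←b1
Dom at joins:
  b2: preds {b1,b4}: {b0,b1} ∩ {b0,b1,b2,b3,b4} = {b0,b1}; idom=b1
  b4: preds {b3,b6}: {b0,b1,b2,b3} ∩ {b0,b1,b2,b3,b4,b6} = {b0,b1,b2,b3}; idom=b3
  b7: preds {b1,b6}: {b0,b1} ∩ {b0,b1,b2,b3,b4,b6} = {b0,b1}; idom=b1
  b8: preds {b2,b7}: {b0,b1,b2} ∩ {b0,b1,b7} = {b0,b1}; idom=b1

idom(b7) = b1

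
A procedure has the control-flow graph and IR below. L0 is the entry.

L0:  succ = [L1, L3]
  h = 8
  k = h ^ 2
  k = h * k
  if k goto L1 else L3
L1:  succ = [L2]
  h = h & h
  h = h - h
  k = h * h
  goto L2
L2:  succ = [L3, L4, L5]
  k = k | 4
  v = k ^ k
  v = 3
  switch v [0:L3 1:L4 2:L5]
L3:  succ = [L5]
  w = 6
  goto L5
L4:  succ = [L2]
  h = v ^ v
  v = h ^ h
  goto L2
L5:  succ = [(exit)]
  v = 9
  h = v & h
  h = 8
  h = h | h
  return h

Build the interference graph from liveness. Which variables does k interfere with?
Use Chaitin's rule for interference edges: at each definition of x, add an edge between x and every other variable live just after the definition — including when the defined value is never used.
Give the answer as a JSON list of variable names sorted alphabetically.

Per-block:
  L0: {h,k} / ∅
  L1: {h,k} / {h}
  L2: {k,v} / {k}
  L3: {w} / ∅
  L4: {h,v} / {v}
  L5: {h,v} / {h}

Liveness:
  L0: in=∅ out={h}
  L1: in={h} out={h,k}
  L2: in={h,k} out={h,k,v}
  L3: in={h} out={h}
  L4: in={k,v} out={h,k}
  L5: in={h} out=∅

Interfere edges:
  h: {k,v,w}
  k: {h,v}
  v: {h,k}
  w: {h}

N(k) = ["h", "v"]

Answer: ["h", "v"]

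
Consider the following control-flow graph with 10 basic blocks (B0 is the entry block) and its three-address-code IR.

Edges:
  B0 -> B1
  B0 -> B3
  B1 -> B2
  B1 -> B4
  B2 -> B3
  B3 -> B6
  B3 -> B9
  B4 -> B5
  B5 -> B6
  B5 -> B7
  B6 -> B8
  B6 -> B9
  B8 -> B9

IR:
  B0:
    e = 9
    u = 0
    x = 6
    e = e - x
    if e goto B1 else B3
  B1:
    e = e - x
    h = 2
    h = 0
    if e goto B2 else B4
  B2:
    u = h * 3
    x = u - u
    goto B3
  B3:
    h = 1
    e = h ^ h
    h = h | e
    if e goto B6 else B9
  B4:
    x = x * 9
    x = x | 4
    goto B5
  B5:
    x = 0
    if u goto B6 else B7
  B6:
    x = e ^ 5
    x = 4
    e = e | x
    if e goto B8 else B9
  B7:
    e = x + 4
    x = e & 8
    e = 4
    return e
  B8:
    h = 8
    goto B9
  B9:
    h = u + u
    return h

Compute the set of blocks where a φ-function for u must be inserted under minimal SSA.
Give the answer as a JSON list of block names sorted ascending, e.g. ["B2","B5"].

Answer: ["B3", "B6", "B9"]

Derivation:
idom tree: B1←B0 B2←B1 B3←B0 B4←B1 B5←B4 B6←B0 B7←B5 B8←B6 B9←B0
Join-block Dom:
  B3: preds {B0,B2}: {B0} ∩ {B0,B1,B2} = {B0}; idom=B0
  B6: preds {B3,B5}: {B0,B3} ∩ {B0,B1,B4,B5} = {B0}; idom=B0
  B9: preds {B3,B6,B8}: {B0,B3} ∩ {B0,B6} ∩ {B0,B6,B8} = {B0}; idom=B0

Frontier:
  B3←B0: walk · to B0
  B3←B2: walk B2→B1 to B0
  B6←B3: walk B3 to B0
  B6←B5: walk B5→B4→B1 to B0
  B9←B3: walk B3 to B0
  B9←B6: walk B6 to B0
  B9←B8: walk B8→B6 to B0
  DF(B0)=∅
  DF(B1)={B3,B6}
  DF(B2)={B3}
  DF(B3)={B6,B9}
  DF(B4)={B6}
  DF(B5)={B6}
  DF(B6)={B9}
  DF(B7)=∅
  DF(B8)={B9}
  DF(B9)=∅

φ for u: defs {B0,B2}
  DF⁺ = {B3,B6,B9}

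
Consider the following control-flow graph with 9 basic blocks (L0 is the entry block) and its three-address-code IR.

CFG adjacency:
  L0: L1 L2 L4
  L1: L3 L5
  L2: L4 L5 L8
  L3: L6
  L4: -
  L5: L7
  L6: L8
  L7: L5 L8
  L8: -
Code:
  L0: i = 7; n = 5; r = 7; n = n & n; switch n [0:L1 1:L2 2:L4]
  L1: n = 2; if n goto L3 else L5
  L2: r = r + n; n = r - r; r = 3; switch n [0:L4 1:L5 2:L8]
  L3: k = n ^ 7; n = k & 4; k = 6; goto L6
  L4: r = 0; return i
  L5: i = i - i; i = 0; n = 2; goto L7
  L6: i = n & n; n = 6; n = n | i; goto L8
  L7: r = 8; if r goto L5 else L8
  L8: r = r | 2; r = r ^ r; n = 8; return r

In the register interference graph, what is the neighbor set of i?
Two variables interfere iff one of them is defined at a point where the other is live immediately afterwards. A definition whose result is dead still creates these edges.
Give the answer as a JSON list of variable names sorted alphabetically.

Per-block:
  L0: def={i,n,r} ue=∅
  L1: def={n} ue=∅
  L2: def={n,r} ue={n,r}
  L3: def={k,n} ue={n}
  L4: def={r} ue={i}
  L5: def={i,n} ue={i}
  L6: def={i,n} ue={n}
  L7: def={r} ue=∅
  L8: def={n,r} ue={r}

Live sets:
  L0: in=∅ out={i,n,r}
  L1: in={i,r} out={i,n,r}
  L2: in={i,n,r} out={i,r}
  L3: in={n,r} out={n,r}
  L4: in={i} out=∅
  L5: in={i} out={i}
  L6: in={n,r} out={r}
  L7: in={i} out={i,r}
  L8: in={r} out=∅

Conflict graph:
  i — {n,r}
  k — {n,r}
  n — {i,k,r}
  r — {i,k,n}

N(i) = ["n", "r"]

Answer: ["n", "r"]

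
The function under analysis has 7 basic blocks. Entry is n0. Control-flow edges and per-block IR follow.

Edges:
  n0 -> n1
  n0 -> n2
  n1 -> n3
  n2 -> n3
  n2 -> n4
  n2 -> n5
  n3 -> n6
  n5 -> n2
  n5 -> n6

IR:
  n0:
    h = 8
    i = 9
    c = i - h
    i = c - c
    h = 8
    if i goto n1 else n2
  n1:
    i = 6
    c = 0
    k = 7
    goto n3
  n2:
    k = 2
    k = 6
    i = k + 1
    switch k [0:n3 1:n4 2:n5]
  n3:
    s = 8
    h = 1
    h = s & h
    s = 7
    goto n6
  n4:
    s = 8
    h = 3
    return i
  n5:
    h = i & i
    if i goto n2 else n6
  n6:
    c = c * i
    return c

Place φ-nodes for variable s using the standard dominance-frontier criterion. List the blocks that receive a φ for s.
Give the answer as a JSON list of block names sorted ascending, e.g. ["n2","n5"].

idom tree: n1←n0 n2←n0 n3←n0 n4←n2 n5←n2 n6←n0
Dom at joins:
  n2: preds {n0,n5}: {n0} ∩ {n0,n2,n5} = {n0}; idom=n0
  n3: preds {n1,n2}: {n0,n1} ∩ {n0,n2} = {n0}; idom=n0
  n6: preds {n3,n5}: {n0,n3} ∩ {n0,n2,n5} = {n0}; idom=n0

DF derivation:
  join n2 pred n0: · stop@n0
  join n2 pred n5: n5→n2 stop@n0
  join n3 pred n1: n1 stop@n0
  join n3 pred n2: n2 stop@n0
  join n6 pred n3: n3 stop@n0
  join n6 pred n5: n5→n2 stop@n0
  n0: DF=∅
  n1: DF={n3}
  n2: DF={n2,n3,n6}
  n3: DF={n6}
  n4: DF=∅
  n5: DF={n2,n6}
  n6: DF=∅

φ for s: defs {n3,n4}
  DF⁺ = {n6}

Answer: ["n6"]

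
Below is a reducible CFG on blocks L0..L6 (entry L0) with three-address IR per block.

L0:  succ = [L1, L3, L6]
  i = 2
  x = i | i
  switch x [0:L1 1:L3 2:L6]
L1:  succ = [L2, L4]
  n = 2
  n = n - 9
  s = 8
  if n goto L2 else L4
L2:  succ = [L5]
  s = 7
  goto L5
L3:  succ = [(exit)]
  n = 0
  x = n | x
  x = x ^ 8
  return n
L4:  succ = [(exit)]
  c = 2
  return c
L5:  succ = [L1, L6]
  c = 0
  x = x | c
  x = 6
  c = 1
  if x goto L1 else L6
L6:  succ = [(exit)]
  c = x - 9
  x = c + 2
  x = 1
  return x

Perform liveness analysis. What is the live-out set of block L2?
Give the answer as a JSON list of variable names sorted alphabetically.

Block summaries:
  L0: {i,x} / ∅
  L1: {n,s} / ∅
  L2: {s} / ∅
  L3: {n,x} / {x}
  L4: {c} / ∅
  L5: {c,x} / {x}
  L6: {c,x} / {x}

Live sets:
  live L0: ∅→{x}
  live L1: {x}→{x}
  live L2: {x}→{x}
  live L3: {x}→∅
  live L4: ∅→∅
  live L5: {x}→{x}
  live L6: {x}→∅

live-out(L2) = ["x"]

Answer: ["x"]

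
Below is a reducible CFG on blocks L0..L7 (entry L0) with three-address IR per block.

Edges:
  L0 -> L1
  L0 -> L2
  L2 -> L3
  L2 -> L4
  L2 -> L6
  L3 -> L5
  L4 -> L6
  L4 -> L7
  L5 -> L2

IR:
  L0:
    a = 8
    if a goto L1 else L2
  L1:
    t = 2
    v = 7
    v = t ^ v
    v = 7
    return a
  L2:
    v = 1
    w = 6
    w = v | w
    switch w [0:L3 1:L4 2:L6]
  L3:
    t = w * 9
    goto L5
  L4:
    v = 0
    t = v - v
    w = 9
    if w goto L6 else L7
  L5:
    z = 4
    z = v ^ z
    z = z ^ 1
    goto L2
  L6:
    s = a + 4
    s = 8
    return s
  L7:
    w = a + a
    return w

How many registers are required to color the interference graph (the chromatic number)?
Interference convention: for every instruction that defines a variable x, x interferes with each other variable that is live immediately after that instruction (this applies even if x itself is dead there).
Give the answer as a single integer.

Block summaries:
  L0: {a} / ∅
  L1: {t,v} / {a}
  L2: {v,w} / ∅
  L3: {t} / {w}
  L4: {t,v,w} / ∅
  L5: {z} / {v}
  L6: {s} / {a}
  L7: {w} / {a}

Live sets:
  L0: in=∅ out={a}
  L1: in={a} out=∅
  L2: in={a} out={a,v,w}
  L3: in={a,v,w} out={a,v}
  L4: in={a} out={a}
  L5: in={a,v} out={a}
  L6: in={a} out=∅
  L7: in={a} out=∅

Interference:
  a↔{t,v,w,z}
  s↔∅
  t↔{a,v}
  v↔{a,t,w,z}
  w↔{a,v}
  z↔{a,v}

Registers:
  lower bound: {a,t,v} mutually conflict ⇒ χ ≥ 3
  3-colouring: r0={a,s}  r1={v}  r2={t,w,z}
  χ = 3

Answer: 3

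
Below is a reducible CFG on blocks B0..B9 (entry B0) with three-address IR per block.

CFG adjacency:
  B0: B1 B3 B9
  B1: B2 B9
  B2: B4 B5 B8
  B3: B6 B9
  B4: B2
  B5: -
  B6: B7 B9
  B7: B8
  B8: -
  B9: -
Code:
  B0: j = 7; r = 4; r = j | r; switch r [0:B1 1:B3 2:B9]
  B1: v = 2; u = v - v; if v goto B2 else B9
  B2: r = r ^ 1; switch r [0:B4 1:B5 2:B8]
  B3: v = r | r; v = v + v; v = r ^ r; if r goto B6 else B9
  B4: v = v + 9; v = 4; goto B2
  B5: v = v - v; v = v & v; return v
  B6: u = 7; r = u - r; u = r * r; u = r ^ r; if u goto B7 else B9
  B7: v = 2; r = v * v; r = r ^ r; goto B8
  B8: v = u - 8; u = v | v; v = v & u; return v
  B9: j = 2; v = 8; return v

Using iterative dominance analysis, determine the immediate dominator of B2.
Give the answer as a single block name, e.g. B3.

idom tree: B1←B0 B2←B1 B3←B0 B4←B2 B5←B2 B6←B3 B7←B6 B8←B0 B9←B0
Join-block Dom:
  B2: preds {B1,B4}: {B0,B1} ∩ {B0,B1,B2,B4} = {B0,B1}; idom=B1
  B8: preds {B2,B7}: {B0,B1,B2} ∩ {B0,B3,B6,B7} = {B0}; idom=B0
  B9: preds {B0,B1,B3,B6}: {B0} ∩ {B0,B1} ∩ {B0,B3} ∩ {B0,B3,B6} = {B0}; idom=B0

idom(B2) = B1

Answer: B1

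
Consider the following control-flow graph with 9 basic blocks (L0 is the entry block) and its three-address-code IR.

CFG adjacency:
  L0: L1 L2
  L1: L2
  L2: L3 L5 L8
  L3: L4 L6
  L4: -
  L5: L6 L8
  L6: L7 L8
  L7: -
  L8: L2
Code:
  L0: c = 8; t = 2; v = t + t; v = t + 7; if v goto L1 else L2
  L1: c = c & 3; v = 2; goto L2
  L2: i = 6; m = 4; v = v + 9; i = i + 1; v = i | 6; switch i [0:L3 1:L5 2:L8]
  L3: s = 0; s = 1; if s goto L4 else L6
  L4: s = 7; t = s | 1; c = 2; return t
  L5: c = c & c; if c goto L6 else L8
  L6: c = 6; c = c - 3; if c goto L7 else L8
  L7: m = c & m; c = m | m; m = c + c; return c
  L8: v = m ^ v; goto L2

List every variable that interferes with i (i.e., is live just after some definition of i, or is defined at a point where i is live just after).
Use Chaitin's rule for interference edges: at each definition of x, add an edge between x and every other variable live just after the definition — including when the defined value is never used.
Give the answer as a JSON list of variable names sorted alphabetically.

Block summaries:
  L0: def={c,t,v} ue=∅
  L1: def={c,v} ue={c}
  L2: def={i,m,v} ue={v}
  L3: def={s} ue=∅
  L4: def={c,s,t} ue=∅
  L5: def={c} ue={c}
  L6: def={c} ue=∅
  L7: def={c,m} ue={c,m}
  L8: def={v} ue={m,v}

Live sets:
  live L0: ∅→{c,v}
  live L1: {c}→{c,v}
  live L2: {c,v}→{c,m,v}
  live L3: {m,v}→{m,v}
  live L4: ∅→∅
  live L5: {c,m,v}→{c,m,v}
  live L6: {m,v}→{c,m,v}
  live L7: {c,m}→∅
  live L8: {c,m,v}→{c,v}

Interfere edges:
  c: {i,m,t,v}
  i: {c,m,v}
  m: {c,i,s,v}
  s: {m,v}
  t: {c,v}
  v: {c,i,m,s,t}

N(i) = ["c", "m", "v"]

Answer: ["c", "m", "v"]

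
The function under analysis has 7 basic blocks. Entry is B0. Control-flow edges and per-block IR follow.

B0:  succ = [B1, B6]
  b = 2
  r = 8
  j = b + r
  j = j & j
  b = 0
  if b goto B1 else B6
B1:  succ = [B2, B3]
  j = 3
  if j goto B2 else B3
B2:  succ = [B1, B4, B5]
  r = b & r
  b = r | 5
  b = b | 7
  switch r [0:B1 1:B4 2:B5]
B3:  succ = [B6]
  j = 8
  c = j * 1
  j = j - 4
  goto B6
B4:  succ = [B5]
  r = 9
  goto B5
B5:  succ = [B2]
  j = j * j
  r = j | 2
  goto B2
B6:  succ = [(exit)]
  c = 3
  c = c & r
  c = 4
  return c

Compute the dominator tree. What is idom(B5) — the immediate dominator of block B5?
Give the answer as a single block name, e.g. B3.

idom tree: B1←B0 B2←B1 B3←B1 B4←B2 B5←B2 B6←B0
Dom∩ at merges:
  B1: preds {B0,B2}: {B0} ∩ {B0,B1,B2} = {B0}; idom=B0
  B2: preds {B1,B5}: {B0,B1} ∩ {B0,B1,B2,B5} = {B0,B1}; idom=B1
  B5: preds {B2,B4}: {B0,B1,B2} ∩ {B0,B1,B2,B4} = {B0,B1,B2}; idom=B2
  B6: preds {B0,B3}: {B0} ∩ {B0,B1,B3} = {B0}; idom=B0

idom(B5) = B2

Answer: B2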